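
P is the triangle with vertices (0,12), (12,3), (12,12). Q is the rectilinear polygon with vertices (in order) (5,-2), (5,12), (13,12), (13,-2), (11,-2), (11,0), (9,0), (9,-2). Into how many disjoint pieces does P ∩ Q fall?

P ∩ Q is a single connected region.

1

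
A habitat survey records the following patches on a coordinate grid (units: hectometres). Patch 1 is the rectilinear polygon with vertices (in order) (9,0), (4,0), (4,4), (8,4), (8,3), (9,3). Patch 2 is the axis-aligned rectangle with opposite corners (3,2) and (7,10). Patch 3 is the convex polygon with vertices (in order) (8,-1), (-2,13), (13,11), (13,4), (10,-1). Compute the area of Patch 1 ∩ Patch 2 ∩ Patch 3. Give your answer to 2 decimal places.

The intersection is the polygon with vertices (7,4), (7,2), (5.857,2), (4.429,4).
By the shoelace formula its area is 3.71.

3.71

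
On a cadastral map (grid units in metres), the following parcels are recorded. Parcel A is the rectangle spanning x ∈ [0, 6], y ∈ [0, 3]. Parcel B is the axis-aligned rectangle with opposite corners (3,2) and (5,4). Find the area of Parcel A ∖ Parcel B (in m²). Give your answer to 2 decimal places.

|Parcel A∩Parcel B|: x∈[3,5], y∈[2,3] → 2·1 = 2.
|Parcel A| = 18.
|Parcel A ∖ Parcel B| = |Parcel A| − |Parcel A∩Parcel B| = 18 − 2 = 16.00.

16.00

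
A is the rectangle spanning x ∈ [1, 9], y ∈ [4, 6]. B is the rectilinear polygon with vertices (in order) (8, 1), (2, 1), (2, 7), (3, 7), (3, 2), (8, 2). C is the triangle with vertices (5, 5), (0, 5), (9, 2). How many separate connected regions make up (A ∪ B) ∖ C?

(A ∪ B) ∖ C splits into 2 disjoint pieces (area 12.3333, area 8.6667).

2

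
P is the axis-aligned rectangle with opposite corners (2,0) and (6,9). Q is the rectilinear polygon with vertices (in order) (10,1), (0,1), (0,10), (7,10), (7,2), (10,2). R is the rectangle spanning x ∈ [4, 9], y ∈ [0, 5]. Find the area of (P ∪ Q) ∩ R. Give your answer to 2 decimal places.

The region (P ∪ Q) ∩ R is the polygon with vertices (4,0), (4,5), (7,5), (7,2), (9,2), (9,1), (6,1), (6,0).
By the shoelace formula its area is 16.00.

16.00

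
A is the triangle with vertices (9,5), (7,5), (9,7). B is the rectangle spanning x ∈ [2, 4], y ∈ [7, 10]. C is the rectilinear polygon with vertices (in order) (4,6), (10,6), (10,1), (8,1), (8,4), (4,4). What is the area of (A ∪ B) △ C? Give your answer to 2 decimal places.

23.00

|A ∪ B| = 8.
|(A ∪ B) ∩ C| = 1.5.
|(A ∪ B) △ C| = 8 + 18 − 3 = 23.00.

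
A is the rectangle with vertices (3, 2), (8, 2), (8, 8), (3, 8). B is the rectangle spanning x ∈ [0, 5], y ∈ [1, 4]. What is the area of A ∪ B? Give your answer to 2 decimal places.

By inclusion–exclusion:
Individual areas: |A| = 30, |B| = 15.
|A∩B|: x∈[3,5], y∈[2,4] → 2·2 = 4.
|A ∪ B| = 45 − 4 = 41.00.

41.00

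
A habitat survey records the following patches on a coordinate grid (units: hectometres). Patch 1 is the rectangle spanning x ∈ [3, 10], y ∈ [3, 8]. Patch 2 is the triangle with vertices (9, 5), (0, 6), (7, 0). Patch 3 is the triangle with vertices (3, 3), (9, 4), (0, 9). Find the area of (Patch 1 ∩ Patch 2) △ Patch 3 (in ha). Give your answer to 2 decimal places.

|Patch 1 ∩ Patch 2| = 13.0929.
|(Patch 1 ∩ Patch 2) ∩ Patch 3| = 9.7346.
|(Patch 1 ∩ Patch 2) △ Patch 3| = 13.0929 + 19.5 − 19.4693 = 13.12.

13.12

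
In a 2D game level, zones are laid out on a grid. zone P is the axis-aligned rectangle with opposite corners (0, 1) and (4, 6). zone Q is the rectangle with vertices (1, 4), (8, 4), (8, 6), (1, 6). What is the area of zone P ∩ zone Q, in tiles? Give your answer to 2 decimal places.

|zone P∩zone Q|: x∈[1,4], y∈[4,6] → 3·2 = 6.

6.00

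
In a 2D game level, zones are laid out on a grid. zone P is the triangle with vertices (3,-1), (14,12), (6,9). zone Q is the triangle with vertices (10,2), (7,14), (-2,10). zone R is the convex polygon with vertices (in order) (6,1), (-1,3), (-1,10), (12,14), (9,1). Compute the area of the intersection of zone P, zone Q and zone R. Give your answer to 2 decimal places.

The intersection is the polygon with vertices (4.917,5.389), (6,9), (8.057,9.771), (8.982,6.07), (7.147,3.902).
By the shoelace formula its area is 14.92.

14.92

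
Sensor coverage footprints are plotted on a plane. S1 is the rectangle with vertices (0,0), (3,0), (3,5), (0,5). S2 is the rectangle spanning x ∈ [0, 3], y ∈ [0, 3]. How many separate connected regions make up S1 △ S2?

S1 △ S2 is a single connected region.

1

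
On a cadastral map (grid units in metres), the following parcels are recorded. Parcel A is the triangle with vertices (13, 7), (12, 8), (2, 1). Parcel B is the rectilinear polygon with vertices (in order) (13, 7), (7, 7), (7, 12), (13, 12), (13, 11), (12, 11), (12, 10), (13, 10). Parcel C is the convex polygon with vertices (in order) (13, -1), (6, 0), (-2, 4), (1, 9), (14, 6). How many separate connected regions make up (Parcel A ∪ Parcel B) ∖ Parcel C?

(Parcel A ∪ Parcel B) ∖ Parcel C splits into 2 disjoint pieces (area 0.0616, area 29.0094).

2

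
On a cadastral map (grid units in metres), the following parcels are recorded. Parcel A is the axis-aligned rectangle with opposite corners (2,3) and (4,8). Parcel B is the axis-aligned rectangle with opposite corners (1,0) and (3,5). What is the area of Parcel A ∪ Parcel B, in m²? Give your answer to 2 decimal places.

18.00

By inclusion–exclusion:
Individual areas: |Parcel A| = 10, |Parcel B| = 10.
|Parcel A∩Parcel B|: x∈[2,3], y∈[3,5] → 1·2 = 2.
|Parcel A ∪ Parcel B| = 20 − 2 = 18.00.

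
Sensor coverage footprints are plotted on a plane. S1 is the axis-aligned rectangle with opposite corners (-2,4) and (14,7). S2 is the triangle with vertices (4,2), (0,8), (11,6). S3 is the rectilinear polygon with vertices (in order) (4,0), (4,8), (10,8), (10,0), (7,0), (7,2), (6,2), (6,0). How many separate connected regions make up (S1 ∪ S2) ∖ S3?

2

(S1 ∪ S2) ∖ S3 splits into 2 disjoint pieces (area 12, area 21.5455).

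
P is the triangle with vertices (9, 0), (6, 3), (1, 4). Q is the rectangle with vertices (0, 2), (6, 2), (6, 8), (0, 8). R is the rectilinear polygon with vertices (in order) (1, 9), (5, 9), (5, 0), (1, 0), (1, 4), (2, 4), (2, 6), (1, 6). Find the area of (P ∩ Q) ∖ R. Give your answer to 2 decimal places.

|P ∩ Q| = 3.5.
|(P ∩ Q) ∩ R| = 2.4.
|(P ∩ Q) ∖ R| = 3.5 − 2.4 = 1.10.

1.10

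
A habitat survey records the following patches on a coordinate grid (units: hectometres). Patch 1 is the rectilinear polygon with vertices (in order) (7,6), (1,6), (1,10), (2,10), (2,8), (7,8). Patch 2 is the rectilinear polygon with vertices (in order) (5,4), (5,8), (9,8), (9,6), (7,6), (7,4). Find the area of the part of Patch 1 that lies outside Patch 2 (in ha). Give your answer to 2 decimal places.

10.00

|Patch 1| = 14, |Patch 1∩Patch 2| = 4.
|Patch 1 ∖ Patch 2| = |Patch 1| − |Patch 1∩Patch 2| = 14 − 4 = 10.00.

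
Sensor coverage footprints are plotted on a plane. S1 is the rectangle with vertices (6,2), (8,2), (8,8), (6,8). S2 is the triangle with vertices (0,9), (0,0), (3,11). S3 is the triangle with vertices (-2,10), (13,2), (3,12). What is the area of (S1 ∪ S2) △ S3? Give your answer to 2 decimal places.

42.30

|S1 ∪ S2| = 25.5.
|(S1 ∪ S2) ∩ S3| = 9.0995.
|(S1 ∪ S2) △ S3| = 25.5 + 35 − 18.1989 = 42.30.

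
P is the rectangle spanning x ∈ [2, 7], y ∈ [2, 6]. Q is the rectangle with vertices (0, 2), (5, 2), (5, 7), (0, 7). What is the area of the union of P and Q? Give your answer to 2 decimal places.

33.00

By inclusion–exclusion:
Individual areas: |P| = 20, |Q| = 25.
|P∩Q|: x∈[2,5], y∈[2,6] → 3·4 = 12.
|P ∪ Q| = 45 − 12 = 33.00.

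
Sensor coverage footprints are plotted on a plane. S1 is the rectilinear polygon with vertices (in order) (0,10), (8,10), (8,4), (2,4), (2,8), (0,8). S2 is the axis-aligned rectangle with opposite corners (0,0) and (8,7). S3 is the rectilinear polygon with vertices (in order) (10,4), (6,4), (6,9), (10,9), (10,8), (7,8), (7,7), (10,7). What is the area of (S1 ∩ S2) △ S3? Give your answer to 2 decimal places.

|S1 ∩ S2| = 18.
|(S1 ∩ S2) ∩ S3| = 6.
|(S1 ∩ S2) △ S3| = 18 + 17 − 12 = 23.00.

23.00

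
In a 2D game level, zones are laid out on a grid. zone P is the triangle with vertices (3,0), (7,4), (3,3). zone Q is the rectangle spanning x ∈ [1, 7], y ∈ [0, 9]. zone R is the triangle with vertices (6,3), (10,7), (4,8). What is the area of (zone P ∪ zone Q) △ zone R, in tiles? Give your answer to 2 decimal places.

50.50

|zone P ∪ zone Q| = 54.
|(zone P ∪ zone Q) ∩ zone R| = 8.75.
|(zone P ∪ zone Q) △ zone R| = 54 + 14 − 17.5 = 50.50.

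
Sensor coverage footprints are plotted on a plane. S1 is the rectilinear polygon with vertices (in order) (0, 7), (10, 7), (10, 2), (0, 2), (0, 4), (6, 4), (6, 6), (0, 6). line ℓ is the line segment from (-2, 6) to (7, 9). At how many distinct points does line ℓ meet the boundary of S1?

2

The segment meets the boundary at (1,7), (0,6.667).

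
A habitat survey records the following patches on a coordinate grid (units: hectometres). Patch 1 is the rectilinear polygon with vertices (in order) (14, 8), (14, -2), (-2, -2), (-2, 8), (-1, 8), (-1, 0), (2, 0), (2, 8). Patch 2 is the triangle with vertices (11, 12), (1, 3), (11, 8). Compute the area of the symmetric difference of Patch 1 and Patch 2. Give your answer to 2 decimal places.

134.18

|Patch 1| = 136, |Patch 2| = 20, |Patch 1∩Patch 2| = 10.9111.
|Patch 1 △ Patch 2| = |Patch 1| + |Patch 2| − 2·|Patch 1∩Patch 2| = 136 + 20 − 21.8222 = 134.18.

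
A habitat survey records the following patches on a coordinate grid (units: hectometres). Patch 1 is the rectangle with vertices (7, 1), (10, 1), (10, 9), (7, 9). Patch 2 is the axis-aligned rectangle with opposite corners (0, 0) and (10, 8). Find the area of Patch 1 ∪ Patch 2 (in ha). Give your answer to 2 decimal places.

83.00

By inclusion–exclusion:
Individual areas: |Patch 1| = 24, |Patch 2| = 80.
|Patch 1∩Patch 2|: x∈[7,10], y∈[1,8] → 3·7 = 21.
|Patch 1 ∪ Patch 2| = 104 − 21 = 83.00.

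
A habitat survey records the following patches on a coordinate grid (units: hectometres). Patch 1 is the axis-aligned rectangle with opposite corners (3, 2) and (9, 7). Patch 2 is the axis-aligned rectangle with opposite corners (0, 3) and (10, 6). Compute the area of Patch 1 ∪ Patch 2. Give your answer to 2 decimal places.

42.00

By inclusion–exclusion:
Individual areas: |Patch 1| = 30, |Patch 2| = 30.
|Patch 1∩Patch 2|: x∈[3,9], y∈[3,6] → 6·3 = 18.
|Patch 1 ∪ Patch 2| = 60 − 18 = 42.00.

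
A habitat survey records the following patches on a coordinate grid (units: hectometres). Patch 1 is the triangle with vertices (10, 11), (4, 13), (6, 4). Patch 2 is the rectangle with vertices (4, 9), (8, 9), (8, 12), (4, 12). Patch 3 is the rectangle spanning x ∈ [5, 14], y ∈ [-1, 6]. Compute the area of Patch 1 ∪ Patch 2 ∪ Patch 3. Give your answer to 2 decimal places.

88.25

By inclusion–exclusion:
Individual areas: |Patch 1| = 25, |Patch 2| = 12, |Patch 3| = 63.
|Patch 1∩Patch 2| = 10.1667.
|Patch 1∩Patch 3| = 1.5873.
|Patch 2∩Patch 3| = 0 (no overlap).
|Patch 1∩Patch 2∩Patch 3| = 0.
|Patch 1 ∪ Patch 2 ∪ Patch 3| = 100 − 11.754 + 0 = 88.25.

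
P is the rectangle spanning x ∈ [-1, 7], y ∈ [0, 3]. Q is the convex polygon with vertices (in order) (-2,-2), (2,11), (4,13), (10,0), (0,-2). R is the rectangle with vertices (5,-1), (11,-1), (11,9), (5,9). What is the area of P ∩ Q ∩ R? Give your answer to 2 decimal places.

6.00

The intersection is the polygon with vertices (7,0), (5,0), (5,3), (7,3).
By the shoelace formula its area is 6.00.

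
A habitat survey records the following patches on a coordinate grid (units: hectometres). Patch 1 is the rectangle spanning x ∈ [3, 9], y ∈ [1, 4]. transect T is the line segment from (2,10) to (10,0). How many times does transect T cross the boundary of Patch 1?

The segment meets the boundary at (9,1.25), (6.8,4).

2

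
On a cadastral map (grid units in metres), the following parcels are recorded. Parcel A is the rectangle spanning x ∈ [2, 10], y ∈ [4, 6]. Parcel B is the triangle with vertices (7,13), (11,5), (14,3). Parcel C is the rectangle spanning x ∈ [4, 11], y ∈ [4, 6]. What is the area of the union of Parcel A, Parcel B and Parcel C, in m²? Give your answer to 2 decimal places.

25.75

By inclusion–exclusion:
Individual areas: |Parcel A| = 16, |Parcel B| = 8, |Parcel C| = 14.
|Parcel A∩Parcel B| = 0.
|Parcel A∩Parcel C|: x∈[4,10], y∈[4,6] → 6·2 = 12.
|Parcel B∩Parcel C| = 0.25.
|Parcel A∩Parcel B∩Parcel C| = 0.
|Parcel A ∪ Parcel B ∪ Parcel C| = 38 − 12.25 + 0 = 25.75.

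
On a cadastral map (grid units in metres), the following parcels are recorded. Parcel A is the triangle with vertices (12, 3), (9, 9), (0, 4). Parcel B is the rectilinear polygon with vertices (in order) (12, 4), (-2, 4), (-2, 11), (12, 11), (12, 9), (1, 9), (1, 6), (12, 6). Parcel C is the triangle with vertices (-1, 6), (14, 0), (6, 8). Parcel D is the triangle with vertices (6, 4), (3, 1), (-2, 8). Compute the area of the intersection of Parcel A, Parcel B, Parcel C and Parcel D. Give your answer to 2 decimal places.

The intersection is the polygon with vertices (1.674,4.93), (2.842,5.579), (6,4), (4,4).
By the shoelace formula its area is 2.88.

2.88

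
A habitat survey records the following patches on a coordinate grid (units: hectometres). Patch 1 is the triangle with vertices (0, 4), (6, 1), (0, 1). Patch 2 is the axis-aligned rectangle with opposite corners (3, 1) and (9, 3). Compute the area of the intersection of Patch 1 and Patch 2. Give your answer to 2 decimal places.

The intersection is the polygon with vertices (6,1), (3,1), (3,2.5).
By the shoelace formula its area is 2.25.

2.25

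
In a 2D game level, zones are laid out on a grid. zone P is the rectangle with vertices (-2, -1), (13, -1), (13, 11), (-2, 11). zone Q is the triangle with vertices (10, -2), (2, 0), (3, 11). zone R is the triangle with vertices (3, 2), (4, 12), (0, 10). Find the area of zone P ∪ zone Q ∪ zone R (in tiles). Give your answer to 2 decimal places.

By inclusion–exclusion:
Individual areas: |zone P| = 180, |zone Q| = 45, |zone R| = 19.
|zone P∩zone Q| = 43.2692.
|zone P∩zone R| = 18.05.
|zone Q∩zone R| = 6.3791.
|zone P∩zone Q∩zone R| = 6.3791.
|zone P ∪ zone Q ∪ zone R| = 244 − 67.6983 + 6.3791 = 182.68.

182.68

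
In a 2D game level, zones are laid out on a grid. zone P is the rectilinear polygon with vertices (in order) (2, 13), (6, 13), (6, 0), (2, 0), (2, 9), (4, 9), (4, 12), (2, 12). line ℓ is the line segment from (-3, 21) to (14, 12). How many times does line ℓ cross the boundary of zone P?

0

The segment lies entirely outside zone P and never meets its boundary.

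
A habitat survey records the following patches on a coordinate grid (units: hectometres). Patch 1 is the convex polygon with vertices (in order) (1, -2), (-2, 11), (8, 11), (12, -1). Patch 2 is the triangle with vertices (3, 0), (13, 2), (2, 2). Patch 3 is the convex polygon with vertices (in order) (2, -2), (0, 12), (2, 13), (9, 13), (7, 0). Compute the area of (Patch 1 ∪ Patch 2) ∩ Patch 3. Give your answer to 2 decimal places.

80.87

The region (Patch 1 ∪ Patch 2) ∩ Patch 3 is the polygon with vertices (8,11), (8.474,9.579), (7,0), (2.294,-1.882), (1.987,-1.91), (0.143,11).
By the shoelace formula its area is 80.87.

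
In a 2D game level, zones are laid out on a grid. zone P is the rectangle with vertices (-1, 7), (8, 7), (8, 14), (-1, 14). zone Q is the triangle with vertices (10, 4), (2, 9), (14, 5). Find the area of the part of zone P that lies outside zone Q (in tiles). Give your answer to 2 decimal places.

60.20

|zone P| = 63, |zone P∩zone Q| = 2.8.
|zone P ∖ zone Q| = |zone P| − |zone P∩zone Q| = 63 − 2.8 = 60.20.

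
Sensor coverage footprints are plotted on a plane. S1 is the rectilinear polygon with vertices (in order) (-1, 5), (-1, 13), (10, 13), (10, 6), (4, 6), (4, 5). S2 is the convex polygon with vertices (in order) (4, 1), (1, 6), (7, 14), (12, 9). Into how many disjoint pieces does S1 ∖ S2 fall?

3

S1 ∖ S2 splits into 3 disjoint pieces (area 34.675, area 2, area 0.5).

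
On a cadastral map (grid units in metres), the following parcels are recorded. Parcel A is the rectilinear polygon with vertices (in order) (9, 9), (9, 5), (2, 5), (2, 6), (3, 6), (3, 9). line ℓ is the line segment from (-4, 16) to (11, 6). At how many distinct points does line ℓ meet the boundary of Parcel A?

The segment meets the boundary at (9,7.333), (6.5,9).

2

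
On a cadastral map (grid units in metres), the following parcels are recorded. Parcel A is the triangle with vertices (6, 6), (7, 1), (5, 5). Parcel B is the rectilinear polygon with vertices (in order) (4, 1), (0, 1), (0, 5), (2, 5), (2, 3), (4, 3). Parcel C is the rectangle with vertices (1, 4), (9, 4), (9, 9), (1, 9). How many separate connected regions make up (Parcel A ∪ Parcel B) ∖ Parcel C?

(Parcel A ∪ Parcel B) ∖ Parcel C splits into 2 disjoint pieces (area 1.35, area 11).

2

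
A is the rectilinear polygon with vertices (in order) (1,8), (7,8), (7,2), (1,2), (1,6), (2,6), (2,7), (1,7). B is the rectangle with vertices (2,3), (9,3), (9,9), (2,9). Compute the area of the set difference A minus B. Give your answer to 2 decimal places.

10.00

|A| = 35, |A∩B| = 25.
|A ∖ B| = |A| − |A∩B| = 35 − 25 = 10.00.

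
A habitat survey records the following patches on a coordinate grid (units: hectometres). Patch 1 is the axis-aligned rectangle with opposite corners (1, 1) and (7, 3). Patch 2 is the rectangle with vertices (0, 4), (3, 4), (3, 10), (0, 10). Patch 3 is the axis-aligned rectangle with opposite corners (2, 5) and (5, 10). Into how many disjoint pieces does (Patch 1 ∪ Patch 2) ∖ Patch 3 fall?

(Patch 1 ∪ Patch 2) ∖ Patch 3 splits into 2 disjoint pieces (area 12, area 13).

2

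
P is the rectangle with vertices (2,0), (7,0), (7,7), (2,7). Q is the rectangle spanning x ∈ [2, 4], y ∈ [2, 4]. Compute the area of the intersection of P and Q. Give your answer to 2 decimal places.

|P∩Q|: x∈[2,4], y∈[2,4] → 2·2 = 4.

4.00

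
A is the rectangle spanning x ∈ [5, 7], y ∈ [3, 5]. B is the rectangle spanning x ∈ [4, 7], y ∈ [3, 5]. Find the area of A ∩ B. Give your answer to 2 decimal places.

|A∩B|: x∈[5,7], y∈[3,5] → 2·2 = 4.

4.00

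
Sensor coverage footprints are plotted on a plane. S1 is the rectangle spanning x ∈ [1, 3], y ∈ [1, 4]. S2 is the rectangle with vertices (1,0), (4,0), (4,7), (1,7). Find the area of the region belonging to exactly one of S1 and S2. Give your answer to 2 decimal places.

15.00

|S1∩S2|: x∈[1,3], y∈[1,4] → 2·3 = 6.
|S1 △ S2| = |S1| + |S2| − 2·|S1∩S2| = 6 + 21 − 12 = 15.00.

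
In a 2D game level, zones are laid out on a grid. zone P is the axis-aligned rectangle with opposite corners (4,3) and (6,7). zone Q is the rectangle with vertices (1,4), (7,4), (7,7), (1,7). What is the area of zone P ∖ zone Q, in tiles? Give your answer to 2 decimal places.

2.00

|zone P∩zone Q|: x∈[4,6], y∈[4,7] → 2·3 = 6.
|zone P| = 8.
|zone P ∖ zone Q| = |zone P| − |zone P∩zone Q| = 8 − 6 = 2.00.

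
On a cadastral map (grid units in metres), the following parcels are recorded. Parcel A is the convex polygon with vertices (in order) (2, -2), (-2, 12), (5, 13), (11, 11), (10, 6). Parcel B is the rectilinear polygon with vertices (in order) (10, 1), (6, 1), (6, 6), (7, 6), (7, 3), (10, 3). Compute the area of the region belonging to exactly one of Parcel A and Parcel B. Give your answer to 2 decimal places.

|Parcel A| = 115, |Parcel B| = 11, |Parcel A∩Parcel B| = 3.5.
|Parcel A △ Parcel B| = |Parcel A| + |Parcel B| − 2·|Parcel A∩Parcel B| = 115 + 11 − 7 = 119.00.

119.00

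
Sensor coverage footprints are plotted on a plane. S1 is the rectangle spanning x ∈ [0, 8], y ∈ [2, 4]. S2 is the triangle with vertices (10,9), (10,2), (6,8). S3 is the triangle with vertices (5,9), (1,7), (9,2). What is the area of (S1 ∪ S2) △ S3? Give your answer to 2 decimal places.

45.01

|S1 ∪ S2| = 30.
|(S1 ∪ S2) ∩ S3| = 1.4946.
|(S1 ∪ S2) △ S3| = 30 + 18 − 2.9893 = 45.01.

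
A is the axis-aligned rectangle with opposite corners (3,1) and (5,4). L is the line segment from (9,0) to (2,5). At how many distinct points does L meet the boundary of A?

The segment meets the boundary at (3.4,4), (5,2.857).

2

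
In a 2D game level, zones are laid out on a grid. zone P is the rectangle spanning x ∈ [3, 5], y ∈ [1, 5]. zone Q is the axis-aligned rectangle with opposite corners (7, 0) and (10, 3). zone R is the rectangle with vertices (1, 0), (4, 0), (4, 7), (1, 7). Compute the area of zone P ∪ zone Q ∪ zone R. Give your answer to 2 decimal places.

34.00

By inclusion–exclusion:
Individual areas: |zone P| = 8, |zone Q| = 9, |zone R| = 21.
|zone P∩zone Q| = 0 (no overlap).
|zone P∩zone R|: x∈[3,4], y∈[1,5] → 1·4 = 4.
|zone Q∩zone R| = 0 (no overlap).
|zone P∩zone Q∩zone R| = 0.
|zone P ∪ zone Q ∪ zone R| = 38 − 4 + 0 = 34.00.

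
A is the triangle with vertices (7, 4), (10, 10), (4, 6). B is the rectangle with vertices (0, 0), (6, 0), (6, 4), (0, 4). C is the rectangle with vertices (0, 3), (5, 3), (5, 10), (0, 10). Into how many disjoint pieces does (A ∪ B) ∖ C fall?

(A ∪ B) ∖ C splits into 2 disjoint pieces (area 11.3333, area 19).

2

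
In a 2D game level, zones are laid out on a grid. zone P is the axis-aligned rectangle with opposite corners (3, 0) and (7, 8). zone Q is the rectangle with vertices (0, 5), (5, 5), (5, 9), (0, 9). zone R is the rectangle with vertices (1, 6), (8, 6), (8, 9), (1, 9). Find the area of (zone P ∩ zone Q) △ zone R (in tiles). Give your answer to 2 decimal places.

|zone P ∩ zone Q| = 6.
|(zone P ∩ zone Q) ∩ zone R| = 4.
|(zone P ∩ zone Q) △ zone R| = 6 + 21 − 8 = 19.00.

19.00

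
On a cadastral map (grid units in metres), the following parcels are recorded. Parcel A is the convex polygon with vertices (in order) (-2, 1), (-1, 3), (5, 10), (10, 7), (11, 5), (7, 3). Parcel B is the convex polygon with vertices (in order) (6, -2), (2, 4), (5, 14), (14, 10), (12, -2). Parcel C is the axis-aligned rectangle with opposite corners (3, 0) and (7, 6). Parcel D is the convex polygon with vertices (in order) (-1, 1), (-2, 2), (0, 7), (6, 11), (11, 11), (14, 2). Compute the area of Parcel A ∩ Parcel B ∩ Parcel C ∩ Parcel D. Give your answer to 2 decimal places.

The intersection is the polygon with vertices (3,2.5), (3,6), (7,6), (7,3), (3.226,2.161).
By the shoelace formula its area is 13.73.

13.73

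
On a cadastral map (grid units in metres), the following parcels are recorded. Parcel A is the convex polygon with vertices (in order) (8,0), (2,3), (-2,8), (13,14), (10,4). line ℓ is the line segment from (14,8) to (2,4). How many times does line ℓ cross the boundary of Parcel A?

The segment meets the boundary at (10.889,6.963).

1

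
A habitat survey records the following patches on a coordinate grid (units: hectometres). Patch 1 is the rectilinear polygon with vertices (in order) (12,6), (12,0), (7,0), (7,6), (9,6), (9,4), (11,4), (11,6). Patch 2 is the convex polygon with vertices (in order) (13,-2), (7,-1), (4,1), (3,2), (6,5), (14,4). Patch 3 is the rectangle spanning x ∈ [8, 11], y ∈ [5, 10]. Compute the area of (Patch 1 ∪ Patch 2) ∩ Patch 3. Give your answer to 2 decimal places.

|Patch 1 ∪ Patch 2| = 57.1875.
|(Patch 1 ∪ Patch 2) ∩ Patch 3| = 1.00.

1.00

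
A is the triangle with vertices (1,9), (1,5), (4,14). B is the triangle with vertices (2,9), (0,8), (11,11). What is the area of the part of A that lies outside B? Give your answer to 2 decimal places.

|A| = 6, |A∩B| = 0.4664.
|A ∖ B| = |A| − |A∩B| = 6 − 0.4664 = 5.53.

5.53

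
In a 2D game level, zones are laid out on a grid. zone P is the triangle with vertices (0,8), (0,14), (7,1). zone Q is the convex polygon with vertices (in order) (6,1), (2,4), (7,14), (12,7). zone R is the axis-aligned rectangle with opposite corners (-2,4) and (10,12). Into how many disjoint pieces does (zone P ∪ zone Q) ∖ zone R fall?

(zone P ∪ zone Q) ∖ zone R splits into 4 disjoint pieces (area 1.0769, area 2.4286, area 4.8, area 10.575).

4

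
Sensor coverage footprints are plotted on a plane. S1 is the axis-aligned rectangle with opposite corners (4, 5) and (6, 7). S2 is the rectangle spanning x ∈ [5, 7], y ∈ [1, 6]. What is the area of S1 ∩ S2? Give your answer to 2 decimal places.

|S1∩S2|: x∈[5,6], y∈[5,6] → 1·1 = 1.

1.00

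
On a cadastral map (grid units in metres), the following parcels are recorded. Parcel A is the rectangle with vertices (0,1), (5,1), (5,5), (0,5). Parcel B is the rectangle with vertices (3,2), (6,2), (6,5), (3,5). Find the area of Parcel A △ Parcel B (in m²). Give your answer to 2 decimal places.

17.00

|Parcel A∩Parcel B|: x∈[3,5], y∈[2,5] → 2·3 = 6.
|Parcel A △ Parcel B| = |Parcel A| + |Parcel B| − 2·|Parcel A∩Parcel B| = 20 + 9 − 12 = 17.00.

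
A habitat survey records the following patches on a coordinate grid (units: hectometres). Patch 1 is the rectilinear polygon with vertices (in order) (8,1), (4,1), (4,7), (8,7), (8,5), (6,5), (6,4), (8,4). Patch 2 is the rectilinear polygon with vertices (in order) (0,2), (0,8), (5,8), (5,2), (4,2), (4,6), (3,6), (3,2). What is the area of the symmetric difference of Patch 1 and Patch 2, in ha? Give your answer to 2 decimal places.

|Patch 1| = 22, |Patch 2| = 26, |Patch 1∩Patch 2| = 5.
|Patch 1 △ Patch 2| = |Patch 1| + |Patch 2| − 2·|Patch 1∩Patch 2| = 22 + 26 − 10 = 38.00.

38.00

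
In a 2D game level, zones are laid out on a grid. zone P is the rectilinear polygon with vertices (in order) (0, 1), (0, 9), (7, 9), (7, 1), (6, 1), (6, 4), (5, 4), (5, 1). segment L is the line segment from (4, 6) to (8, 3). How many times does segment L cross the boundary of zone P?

1

The segment meets the boundary at (7,3.75).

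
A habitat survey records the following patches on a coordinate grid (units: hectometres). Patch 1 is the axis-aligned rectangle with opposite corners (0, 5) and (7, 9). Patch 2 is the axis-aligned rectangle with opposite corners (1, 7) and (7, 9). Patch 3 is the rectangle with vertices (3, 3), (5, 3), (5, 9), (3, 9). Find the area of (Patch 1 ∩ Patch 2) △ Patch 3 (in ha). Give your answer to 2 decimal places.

16.00

|Patch 1 ∩ Patch 2| = 12.
|(Patch 1 ∩ Patch 2) ∩ Patch 3| = 4.
|(Patch 1 ∩ Patch 2) △ Patch 3| = 12 + 12 − 8 = 16.00.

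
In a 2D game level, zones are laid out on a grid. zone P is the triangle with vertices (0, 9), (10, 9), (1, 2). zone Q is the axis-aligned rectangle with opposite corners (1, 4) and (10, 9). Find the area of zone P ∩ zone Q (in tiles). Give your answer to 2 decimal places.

28.93

The intersection is the polygon with vertices (10,9), (3.571,4), (1,4), (1,9).
By the shoelace formula its area is 28.93.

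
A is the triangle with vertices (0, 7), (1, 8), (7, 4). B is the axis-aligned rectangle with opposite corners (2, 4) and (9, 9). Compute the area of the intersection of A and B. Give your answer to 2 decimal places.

2.98

The intersection is the polygon with vertices (7,4), (2,6.143), (2,7.333).
By the shoelace formula its area is 2.98.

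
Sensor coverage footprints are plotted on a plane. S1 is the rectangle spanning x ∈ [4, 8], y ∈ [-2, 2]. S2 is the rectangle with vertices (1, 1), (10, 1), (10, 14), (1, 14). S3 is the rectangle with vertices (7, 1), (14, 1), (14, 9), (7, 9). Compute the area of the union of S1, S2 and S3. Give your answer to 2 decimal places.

161.00

By inclusion–exclusion:
Individual areas: |S1| = 16, |S2| = 117, |S3| = 56.
|S1∩S2|: x∈[4,8], y∈[1,2] → 4·1 = 4.
|S1∩S3|: x∈[7,8], y∈[1,2] → 1·1 = 1.
|S2∩S3|: x∈[7,10], y∈[1,9] → 3·8 = 24.
|S1∩S2∩S3| = 1.
|S1 ∪ S2 ∪ S3| = 189 − 29 + 1 = 161.00.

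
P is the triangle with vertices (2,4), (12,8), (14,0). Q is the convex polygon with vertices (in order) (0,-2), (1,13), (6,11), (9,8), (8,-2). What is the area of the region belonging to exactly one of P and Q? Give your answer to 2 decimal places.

118.80

|P| = 44, |Q| = 107, |P∩Q| = 16.1008.
|P △ Q| = |P| + |Q| − 2·|P∩Q| = 44 + 107 − 32.2016 = 118.80.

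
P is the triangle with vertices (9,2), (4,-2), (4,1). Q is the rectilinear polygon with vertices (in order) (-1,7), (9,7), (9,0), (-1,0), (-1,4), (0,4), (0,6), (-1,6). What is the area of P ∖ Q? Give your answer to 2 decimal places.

|P| = 7.5, |P∩Q| = 5.
|P ∖ Q| = |P| − |P∩Q| = 7.5 − 5 = 2.50.

2.50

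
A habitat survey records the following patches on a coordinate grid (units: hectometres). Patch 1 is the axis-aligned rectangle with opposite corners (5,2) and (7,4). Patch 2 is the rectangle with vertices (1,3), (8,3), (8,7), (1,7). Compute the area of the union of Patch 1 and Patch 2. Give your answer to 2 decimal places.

30.00

By inclusion–exclusion:
Individual areas: |Patch 1| = 4, |Patch 2| = 28.
|Patch 1∩Patch 2|: x∈[5,7], y∈[3,4] → 2·1 = 2.
|Patch 1 ∪ Patch 2| = 32 − 2 = 30.00.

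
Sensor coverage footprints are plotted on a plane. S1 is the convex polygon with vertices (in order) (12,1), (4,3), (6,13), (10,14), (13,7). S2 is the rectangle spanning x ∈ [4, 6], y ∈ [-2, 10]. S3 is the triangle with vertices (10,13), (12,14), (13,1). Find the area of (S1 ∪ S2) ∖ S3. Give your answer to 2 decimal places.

|S1 ∪ S2| = 95.9.
|(S1 ∪ S2) ∩ S3| = 7.7834.
|(S1 ∪ S2) ∖ S3| = 95.9 − 7.7834 = 88.12.

88.12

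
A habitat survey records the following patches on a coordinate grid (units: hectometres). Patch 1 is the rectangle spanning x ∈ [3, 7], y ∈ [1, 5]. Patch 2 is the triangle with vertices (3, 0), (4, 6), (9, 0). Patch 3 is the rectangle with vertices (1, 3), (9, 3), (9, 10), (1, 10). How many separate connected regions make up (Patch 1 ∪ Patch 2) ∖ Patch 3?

(Patch 1 ∪ Patch 2) ∖ Patch 3 is a single connected region.

1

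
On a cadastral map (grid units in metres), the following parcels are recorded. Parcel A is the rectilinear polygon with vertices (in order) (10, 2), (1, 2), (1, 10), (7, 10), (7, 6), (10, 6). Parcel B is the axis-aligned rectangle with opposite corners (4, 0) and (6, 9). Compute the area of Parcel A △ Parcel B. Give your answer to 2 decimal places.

|Parcel A| = 60, |Parcel B| = 18, |Parcel A∩Parcel B| = 14.
|Parcel A △ Parcel B| = |Parcel A| + |Parcel B| − 2·|Parcel A∩Parcel B| = 60 + 18 − 28 = 50.00.

50.00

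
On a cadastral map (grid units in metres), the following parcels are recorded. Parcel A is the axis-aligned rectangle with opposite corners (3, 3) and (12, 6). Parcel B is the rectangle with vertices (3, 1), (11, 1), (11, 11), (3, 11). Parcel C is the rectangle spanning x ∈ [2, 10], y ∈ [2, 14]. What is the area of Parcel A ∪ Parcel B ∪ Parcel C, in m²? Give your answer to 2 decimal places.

By inclusion–exclusion:
Individual areas: |Parcel A| = 27, |Parcel B| = 80, |Parcel C| = 96.
|Parcel A∩Parcel B|: x∈[3,11], y∈[3,6] → 8·3 = 24.
|Parcel A∩Parcel C|: x∈[3,10], y∈[3,6] → 7·3 = 21.
|Parcel B∩Parcel C|: x∈[3,10], y∈[2,11] → 7·9 = 63.
|Parcel A∩Parcel B∩Parcel C| = 21.
|Parcel A ∪ Parcel B ∪ Parcel C| = 203 − 108 + 21 = 116.00.

116.00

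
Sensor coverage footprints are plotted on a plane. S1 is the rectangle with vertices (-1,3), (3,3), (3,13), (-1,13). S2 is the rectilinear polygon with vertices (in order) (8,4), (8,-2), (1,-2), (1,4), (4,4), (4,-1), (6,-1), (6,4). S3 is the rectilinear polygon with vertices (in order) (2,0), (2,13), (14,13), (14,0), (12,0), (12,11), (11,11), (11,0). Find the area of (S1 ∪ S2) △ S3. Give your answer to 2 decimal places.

165.00

|S1 ∪ S2| = 70.
|(S1 ∪ S2) ∩ S3| = 25.
|(S1 ∪ S2) △ S3| = 70 + 145 − 50 = 165.00.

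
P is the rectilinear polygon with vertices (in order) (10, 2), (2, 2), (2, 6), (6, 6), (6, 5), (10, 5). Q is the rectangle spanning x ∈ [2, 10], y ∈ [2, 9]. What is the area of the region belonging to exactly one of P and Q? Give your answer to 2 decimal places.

|P| = 28, |Q| = 56, |P∩Q| = 28.
|P △ Q| = |P| + |Q| − 2·|P∩Q| = 28 + 56 − 56 = 28.00.

28.00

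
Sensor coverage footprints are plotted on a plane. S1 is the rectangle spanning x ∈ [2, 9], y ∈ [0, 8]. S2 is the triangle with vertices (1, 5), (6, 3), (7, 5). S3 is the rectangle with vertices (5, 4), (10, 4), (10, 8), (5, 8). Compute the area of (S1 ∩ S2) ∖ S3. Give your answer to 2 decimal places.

4.05

|S1 ∩ S2| = 5.8.
|(S1 ∩ S2) ∩ S3| = 1.75.
|(S1 ∩ S2) ∖ S3| = 5.8 − 1.75 = 4.05.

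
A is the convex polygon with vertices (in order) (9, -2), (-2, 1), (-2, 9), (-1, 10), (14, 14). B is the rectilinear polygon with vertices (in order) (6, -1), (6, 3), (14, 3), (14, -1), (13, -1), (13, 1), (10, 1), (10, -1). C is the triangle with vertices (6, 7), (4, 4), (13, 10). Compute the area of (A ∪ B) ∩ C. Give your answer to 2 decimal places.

The region (A ∪ B) ∩ C is the polygon with vertices (12.684,9.79), (4,4), (6,7), (12.711,9.876).
By the shoelace formula its area is 7.49.

7.49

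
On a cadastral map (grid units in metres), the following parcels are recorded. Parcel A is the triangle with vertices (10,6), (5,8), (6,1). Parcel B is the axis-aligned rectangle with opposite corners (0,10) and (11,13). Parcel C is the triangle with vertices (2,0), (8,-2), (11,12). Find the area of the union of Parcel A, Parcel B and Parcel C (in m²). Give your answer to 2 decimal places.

80.67

By inclusion–exclusion:
Individual areas: |Parcel A| = 16.5, |Parcel B| = 33, |Parcel C| = 45.
|Parcel A∩Parcel B| = 0.
|Parcel A∩Parcel C| = 12.7599.
|Parcel B∩Parcel C| = 1.0714.
|Parcel A∩Parcel B∩Parcel C| = 0.
|Parcel A ∪ Parcel B ∪ Parcel C| = 94.5 − 13.8313 + 0 = 80.67.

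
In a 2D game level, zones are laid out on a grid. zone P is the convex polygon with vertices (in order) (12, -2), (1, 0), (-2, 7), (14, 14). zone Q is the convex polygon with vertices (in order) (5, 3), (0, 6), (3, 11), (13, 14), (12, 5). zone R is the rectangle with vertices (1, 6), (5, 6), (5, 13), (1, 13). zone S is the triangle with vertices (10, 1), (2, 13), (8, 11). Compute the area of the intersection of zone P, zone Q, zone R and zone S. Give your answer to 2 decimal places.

0.63

The intersection is the polygon with vertices (5,10.062), (5,8.5), (4.194,9.71).
By the shoelace formula its area is 0.63.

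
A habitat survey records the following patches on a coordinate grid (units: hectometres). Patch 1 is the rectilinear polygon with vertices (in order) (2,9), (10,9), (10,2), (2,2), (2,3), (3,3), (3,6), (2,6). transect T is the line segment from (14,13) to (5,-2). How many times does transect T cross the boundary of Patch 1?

The segment meets the boundary at (7.4,2), (10,6.333).

2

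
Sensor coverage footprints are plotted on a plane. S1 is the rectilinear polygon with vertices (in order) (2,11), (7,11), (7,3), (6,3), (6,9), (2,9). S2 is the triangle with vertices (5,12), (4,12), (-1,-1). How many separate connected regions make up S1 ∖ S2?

S1 ∖ S2 splits into 2 disjoint pieces (area 2.4615, area 11.8462).

2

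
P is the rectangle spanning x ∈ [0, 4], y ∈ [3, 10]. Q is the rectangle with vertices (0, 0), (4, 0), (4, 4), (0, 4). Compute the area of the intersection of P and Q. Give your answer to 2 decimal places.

4.00

|P∩Q|: x∈[0,4], y∈[3,4] → 4·1 = 4.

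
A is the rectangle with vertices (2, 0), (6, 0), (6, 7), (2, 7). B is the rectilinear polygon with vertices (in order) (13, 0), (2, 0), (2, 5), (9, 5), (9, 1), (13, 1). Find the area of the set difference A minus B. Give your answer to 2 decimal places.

|A| = 28, |A∩B| = 20.
|A ∖ B| = |A| − |A∩B| = 28 − 20 = 8.00.

8.00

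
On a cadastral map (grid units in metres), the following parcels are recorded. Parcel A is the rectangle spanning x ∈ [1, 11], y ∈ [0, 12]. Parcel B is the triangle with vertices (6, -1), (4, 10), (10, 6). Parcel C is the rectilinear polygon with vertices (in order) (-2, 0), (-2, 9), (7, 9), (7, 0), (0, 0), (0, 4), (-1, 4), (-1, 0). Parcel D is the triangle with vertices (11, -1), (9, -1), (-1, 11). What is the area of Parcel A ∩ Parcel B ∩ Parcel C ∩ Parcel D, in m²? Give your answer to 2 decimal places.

The intersection is the polygon with vertices (7,1.4), (5.163,3.605), (4.889,5.111), (7,3).
By the shoelace formula its area is 2.77.

2.77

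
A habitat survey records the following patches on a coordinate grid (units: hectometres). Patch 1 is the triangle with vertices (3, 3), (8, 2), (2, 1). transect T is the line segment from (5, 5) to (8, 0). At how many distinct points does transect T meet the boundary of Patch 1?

The segment meets the boundary at (6.909,1.818), (6.636,2.273).

2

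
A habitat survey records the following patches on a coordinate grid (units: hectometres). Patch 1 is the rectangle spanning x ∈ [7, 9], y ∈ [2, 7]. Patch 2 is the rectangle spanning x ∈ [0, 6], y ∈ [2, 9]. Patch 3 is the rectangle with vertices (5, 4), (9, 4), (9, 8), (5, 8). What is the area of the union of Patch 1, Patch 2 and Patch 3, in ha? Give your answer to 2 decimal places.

By inclusion–exclusion:
Individual areas: |Patch 1| = 10, |Patch 2| = 42, |Patch 3| = 16.
|Patch 1∩Patch 2| = 0 (no overlap).
|Patch 1∩Patch 3|: x∈[7,9], y∈[4,7] → 2·3 = 6.
|Patch 2∩Patch 3|: x∈[5,6], y∈[4,8] → 1·4 = 4.
|Patch 1∩Patch 2∩Patch 3| = 0.
|Patch 1 ∪ Patch 2 ∪ Patch 3| = 68 − 10 + 0 = 58.00.

58.00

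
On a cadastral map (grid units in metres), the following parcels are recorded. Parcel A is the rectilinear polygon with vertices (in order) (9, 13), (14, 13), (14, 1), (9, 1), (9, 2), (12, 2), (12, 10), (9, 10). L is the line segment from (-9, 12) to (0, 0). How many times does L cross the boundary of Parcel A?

The segment lies entirely outside Parcel A and never meets its boundary.

0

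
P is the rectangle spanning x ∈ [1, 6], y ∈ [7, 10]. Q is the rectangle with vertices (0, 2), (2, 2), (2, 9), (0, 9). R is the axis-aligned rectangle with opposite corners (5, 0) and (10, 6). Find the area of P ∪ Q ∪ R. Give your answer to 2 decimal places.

57.00

By inclusion–exclusion:
Individual areas: |P| = 15, |Q| = 14, |R| = 30.
|P∩Q|: x∈[1,2], y∈[7,9] → 1·2 = 2.
|P∩R| = 0 (no overlap).
|Q∩R| = 0 (no overlap).
|P∩Q∩R| = 0.
|P ∪ Q ∪ R| = 59 − 2 + 0 = 57.00.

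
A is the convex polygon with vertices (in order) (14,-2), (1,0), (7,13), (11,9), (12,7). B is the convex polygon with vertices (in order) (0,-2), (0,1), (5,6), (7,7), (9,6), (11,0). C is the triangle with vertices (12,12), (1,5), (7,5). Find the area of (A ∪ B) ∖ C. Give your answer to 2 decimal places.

102.00

|A ∪ B| = 119.0476.
|(A ∪ B) ∩ C| = 17.0454.
|(A ∪ B) ∖ C| = 119.0476 − 17.0454 = 102.00.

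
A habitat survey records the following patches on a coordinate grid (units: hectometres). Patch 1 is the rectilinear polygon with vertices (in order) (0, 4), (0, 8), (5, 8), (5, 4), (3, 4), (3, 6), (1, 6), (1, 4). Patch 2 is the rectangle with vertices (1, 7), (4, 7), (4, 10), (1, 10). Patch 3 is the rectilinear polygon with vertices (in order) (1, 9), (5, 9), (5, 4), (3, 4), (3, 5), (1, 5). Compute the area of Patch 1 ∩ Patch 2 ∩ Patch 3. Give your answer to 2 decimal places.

3.00

The intersection is the polygon with vertices (4,7), (1,7), (1,8), (4,8).
By the shoelace formula its area is 3.00.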